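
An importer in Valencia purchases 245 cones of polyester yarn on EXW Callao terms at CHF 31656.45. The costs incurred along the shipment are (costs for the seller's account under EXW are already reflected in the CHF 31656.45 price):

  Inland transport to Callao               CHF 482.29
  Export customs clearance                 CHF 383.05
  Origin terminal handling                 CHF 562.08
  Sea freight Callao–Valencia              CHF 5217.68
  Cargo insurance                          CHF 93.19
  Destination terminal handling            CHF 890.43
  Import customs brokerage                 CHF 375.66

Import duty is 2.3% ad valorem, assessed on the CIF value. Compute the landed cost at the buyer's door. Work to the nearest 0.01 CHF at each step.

EXW: the seller makes goods available at their premises; the buyer bears all onward costs.
CIF value = EXW price + inland to port + export clearance + origin terminal + freight + insurance = 31656.45 + 482.29 + 383.05 + 562.08 + 5217.68 + 93.19 = 38394.74
Import duty = 38394.74 × 2.3% = 883.08
Buyer bears: inland to port 482.29 + export clearance 383.05 + origin terminal 562.08 + freight 5217.68 + insurance 93.19 + destination terminal 890.43 + brokerage 375.66 + duty 883.08 = 8887.46
Landed cost = invoice 31656.45 + 8887.46 = 40543.91

Total landed cost: CHF 40543.91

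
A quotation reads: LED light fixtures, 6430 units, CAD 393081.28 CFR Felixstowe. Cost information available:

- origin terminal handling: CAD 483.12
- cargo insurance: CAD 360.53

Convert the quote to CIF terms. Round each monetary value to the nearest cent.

Not relevant to the conversion: origin terminal — on the seller under both CFR and CIF; already in the CFR price and stays in the CIF price.
From CFR to CIF, the seller additionally bears: insurance.
CIF price = 393081.28 + 360.53 = 393441.81

CIF price: CAD 393441.81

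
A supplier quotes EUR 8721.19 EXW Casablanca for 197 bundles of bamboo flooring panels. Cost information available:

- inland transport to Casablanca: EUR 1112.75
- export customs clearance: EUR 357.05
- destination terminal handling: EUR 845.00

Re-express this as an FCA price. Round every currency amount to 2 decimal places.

Not relevant to the conversion: destination terminal — on the buyer under both terms; not part of either seller's price.
From EXW to FCA, the seller additionally bears: inland to port, export clearance.
FCA price = 8721.19 + 1112.75 + 357.05 = 10190.99

FCA price: EUR 10190.99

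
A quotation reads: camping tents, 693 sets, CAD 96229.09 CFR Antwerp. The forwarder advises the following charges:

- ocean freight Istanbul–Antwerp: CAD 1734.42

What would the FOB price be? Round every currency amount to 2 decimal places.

From CFR to FOB, the seller no longer bears: freight.
FOB price = 96229.09 − 1734.42 = 94494.67

FOB price: CAD 94494.67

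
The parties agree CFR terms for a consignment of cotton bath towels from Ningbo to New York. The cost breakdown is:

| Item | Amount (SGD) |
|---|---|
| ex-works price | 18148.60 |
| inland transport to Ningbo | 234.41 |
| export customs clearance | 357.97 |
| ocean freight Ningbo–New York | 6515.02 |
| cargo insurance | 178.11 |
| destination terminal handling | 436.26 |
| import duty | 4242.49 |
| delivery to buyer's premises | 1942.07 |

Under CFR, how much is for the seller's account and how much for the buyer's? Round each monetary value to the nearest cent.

Seller: SGD 25256.00; buyer: SGD 6798.93

CFR: the seller pays costs through ocean freight to the destination port, but not insurance.
Seller's account: goods 18148.60 + inland to port 234.41 + export clearance 357.97 + freight 6515.02 = 25256.00
Buyer's account: insurance 178.11 + destination terminal 436.26 + duty 4242.49 + delivery 1942.07 = 6798.93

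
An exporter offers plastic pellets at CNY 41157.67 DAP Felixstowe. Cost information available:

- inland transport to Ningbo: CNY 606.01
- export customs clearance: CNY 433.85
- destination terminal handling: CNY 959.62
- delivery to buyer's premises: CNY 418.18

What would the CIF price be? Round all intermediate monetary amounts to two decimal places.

Not relevant to the conversion: export clearance, inland to port — on the seller under both DAP and CIF; already in the DAP price and stays in the CIF price.
From DAP to CIF, the seller no longer bears: destination terminal, delivery.
CIF price = 41157.67 − 959.62 − 418.18 = 39779.87

CIF price: CNY 39779.87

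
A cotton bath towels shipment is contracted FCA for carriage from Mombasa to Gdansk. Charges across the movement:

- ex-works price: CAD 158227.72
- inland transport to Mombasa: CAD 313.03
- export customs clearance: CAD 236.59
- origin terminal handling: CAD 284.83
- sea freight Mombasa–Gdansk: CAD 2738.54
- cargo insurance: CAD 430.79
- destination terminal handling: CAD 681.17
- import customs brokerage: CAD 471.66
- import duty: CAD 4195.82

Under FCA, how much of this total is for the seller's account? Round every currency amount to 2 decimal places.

Seller's account: CAD 158777.34

FCA: the seller delivers export-cleared goods to the carrier; the buyer bears costs from that point.
Seller's account: goods 158227.72 + inland to port 313.03 + export clearance 236.59 = 158777.34
Buyer's account: origin terminal 284.83 + freight 2738.54 + insurance 430.79 + destination terminal 681.17 + brokerage 471.66 + duty 4195.82 = 8802.81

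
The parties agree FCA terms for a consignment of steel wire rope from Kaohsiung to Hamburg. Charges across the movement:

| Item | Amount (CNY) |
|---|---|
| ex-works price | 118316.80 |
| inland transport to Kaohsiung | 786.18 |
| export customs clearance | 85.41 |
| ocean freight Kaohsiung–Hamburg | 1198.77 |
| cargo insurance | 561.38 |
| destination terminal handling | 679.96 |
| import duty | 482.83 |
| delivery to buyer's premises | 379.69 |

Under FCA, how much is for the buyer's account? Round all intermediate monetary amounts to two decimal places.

Buyer's account: CNY 3302.63

FCA: the seller delivers export-cleared goods to the carrier; the buyer bears costs from that point.
Seller's account: goods 118316.80 + inland to port 786.18 + export clearance 85.41 = 119188.39
Buyer's account: freight 1198.77 + insurance 561.38 + destination terminal 679.96 + duty 482.83 + delivery 379.69 = 3302.63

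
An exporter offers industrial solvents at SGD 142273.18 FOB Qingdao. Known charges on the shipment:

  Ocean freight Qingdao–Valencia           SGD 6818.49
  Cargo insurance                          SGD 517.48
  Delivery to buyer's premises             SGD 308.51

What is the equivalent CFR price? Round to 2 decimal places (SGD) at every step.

Not relevant to the conversion: delivery, insurance — on the buyer under both terms; not part of either seller's price.
From FOB to CFR, the seller additionally bears: freight.
CFR price = 142273.18 + 6818.49 = 149091.67

CFR price: SGD 149091.67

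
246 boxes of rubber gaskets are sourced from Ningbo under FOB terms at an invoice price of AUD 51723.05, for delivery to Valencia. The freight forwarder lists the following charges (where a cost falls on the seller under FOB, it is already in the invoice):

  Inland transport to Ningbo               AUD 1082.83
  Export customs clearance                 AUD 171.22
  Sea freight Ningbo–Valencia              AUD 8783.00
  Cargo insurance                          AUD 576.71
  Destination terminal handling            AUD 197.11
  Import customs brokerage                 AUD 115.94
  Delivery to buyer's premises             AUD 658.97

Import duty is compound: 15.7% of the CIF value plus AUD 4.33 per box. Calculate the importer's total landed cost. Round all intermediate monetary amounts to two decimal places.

FOB: the seller bears costs until goods are on board at the origin port; the buyer bears freight, insurance and all costs thereafter.
Already in the invoice (seller's account under FOB): inland to port, export clearance — exclude.
CIF value = FOB price + freight + insurance = 51723.05 + 8783.00 + 576.71 = 61082.76
Ad valorem component: 61082.76 × 15.7% = 9589.99
Specific component: 246 × 4.33 = 1065.18
Import duty = 9589.99 + 1065.18 = 10655.17
Buyer bears: freight 8783.00 + insurance 576.71 + destination terminal 197.11 + brokerage 115.94 + delivery 658.97 + duty 10655.17 = 20986.90
Landed cost = invoice 51723.05 + 20986.90 = 72709.95

Total landed cost: AUD 72709.95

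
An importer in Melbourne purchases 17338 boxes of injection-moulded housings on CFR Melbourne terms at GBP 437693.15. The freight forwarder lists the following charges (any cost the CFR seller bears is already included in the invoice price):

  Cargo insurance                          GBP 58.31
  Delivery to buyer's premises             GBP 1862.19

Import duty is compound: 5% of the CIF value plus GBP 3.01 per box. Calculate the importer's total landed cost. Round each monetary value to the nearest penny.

CFR: the seller pays costs through ocean freight to the destination port, but not insurance.
CIF value = CFR price + insurance = 437693.15 + 58.31 = 437751.46
Ad valorem component: 437751.46 × 5% = 21887.57
Specific component: 17338 × 3.01 = 52187.38
Import duty = 21887.57 + 52187.38 = 74074.95
Buyer bears: insurance 58.31 + delivery 1862.19 + duty 74074.95 = 75995.45
Landed cost = invoice 437693.15 + 75995.45 = 513688.60

Total landed cost: GBP 513688.60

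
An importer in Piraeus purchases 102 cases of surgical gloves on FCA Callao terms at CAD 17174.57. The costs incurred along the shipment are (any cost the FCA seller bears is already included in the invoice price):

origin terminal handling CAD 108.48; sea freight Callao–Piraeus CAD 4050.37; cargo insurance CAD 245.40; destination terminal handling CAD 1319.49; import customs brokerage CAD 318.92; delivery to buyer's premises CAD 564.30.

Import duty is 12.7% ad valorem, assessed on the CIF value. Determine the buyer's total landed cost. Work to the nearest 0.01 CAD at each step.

FCA: the seller delivers export-cleared goods to the carrier; the buyer bears costs from that point.
CIF value = FCA price + origin terminal + freight + insurance = 17174.57 + 108.48 + 4050.37 + 245.40 = 21578.82
Import duty = 21578.82 × 12.7% = 2740.51
Buyer bears: origin terminal 108.48 + freight 4050.37 + insurance 245.40 + destination terminal 1319.49 + brokerage 318.92 + delivery 564.30 + duty 2740.51 = 9347.47
Landed cost = invoice 17174.57 + 9347.47 = 26522.04

Total landed cost: CAD 26522.04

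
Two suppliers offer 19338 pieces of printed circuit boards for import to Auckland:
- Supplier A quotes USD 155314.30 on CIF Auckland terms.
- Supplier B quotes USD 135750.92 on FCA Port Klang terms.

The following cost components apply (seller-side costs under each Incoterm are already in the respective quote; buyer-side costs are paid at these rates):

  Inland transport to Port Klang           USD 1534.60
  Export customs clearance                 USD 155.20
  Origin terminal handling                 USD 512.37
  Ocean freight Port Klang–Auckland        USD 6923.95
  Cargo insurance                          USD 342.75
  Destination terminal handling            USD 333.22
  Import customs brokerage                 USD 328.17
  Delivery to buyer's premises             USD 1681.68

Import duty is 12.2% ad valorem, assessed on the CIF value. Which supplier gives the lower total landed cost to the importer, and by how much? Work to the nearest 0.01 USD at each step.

Supplier B is cheaper by USD 13221.99

Supplier A (CIF):
The CIF price already equals the CIF value: 155314.30
Import duty = 155314.30 × 12.2% = 18948.34
Buyer bears (A): 333.22 + 328.17 + 1681.68 = 2343.07
Landed cost (A) = invoice 155314.30 + 2343.07 + duty 18948.34 = 176605.71
Supplier B (FCA):
CIF value = FCA price + origin terminal + freight + insurance = 135750.92 + 512.37 + 6923.95 + 342.75 = 143529.99
Import duty = 143529.99 × 12.2% = 17510.66
Buyer bears (B): 512.37 + 6923.95 + 342.75 + 333.22 + 328.17 + 1681.68 = 10122.14
Landed cost (B) = invoice 135750.92 + 10122.14 + duty 17510.66 = 163383.72
Difference = |176605.71 − 163383.72| = 13221.99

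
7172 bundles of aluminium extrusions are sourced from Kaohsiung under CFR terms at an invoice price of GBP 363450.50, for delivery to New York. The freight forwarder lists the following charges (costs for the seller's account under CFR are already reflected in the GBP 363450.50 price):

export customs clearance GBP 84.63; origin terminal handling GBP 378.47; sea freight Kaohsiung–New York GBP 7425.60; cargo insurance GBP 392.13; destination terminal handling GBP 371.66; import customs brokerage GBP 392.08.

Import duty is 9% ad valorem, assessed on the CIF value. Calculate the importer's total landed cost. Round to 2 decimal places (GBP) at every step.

CFR: the seller pays costs through ocean freight to the destination port, but not insurance.
Already in the invoice (seller's account under CFR): export clearance, origin terminal, freight — exclude.
CIF value = CFR price + insurance = 363450.50 + 392.13 = 363842.63
Import duty = 363842.63 × 9% = 32745.84
Buyer bears: insurance 392.13 + destination terminal 371.66 + brokerage 392.08 + duty 32745.84 = 33901.71
Landed cost = invoice 363450.50 + 33901.71 = 397352.21

Total landed cost: GBP 397352.21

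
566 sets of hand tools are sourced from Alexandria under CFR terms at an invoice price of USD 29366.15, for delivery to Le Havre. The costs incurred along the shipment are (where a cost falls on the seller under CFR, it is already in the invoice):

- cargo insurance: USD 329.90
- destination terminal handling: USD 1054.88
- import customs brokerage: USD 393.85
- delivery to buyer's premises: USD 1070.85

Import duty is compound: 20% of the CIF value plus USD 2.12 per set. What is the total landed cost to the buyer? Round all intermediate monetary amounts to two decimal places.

Total landed cost: USD 39354.76

CFR: the seller pays costs through ocean freight to the destination port, but not insurance.
CIF value = CFR price + insurance = 29366.15 + 329.90 = 29696.05
Ad valorem component: 29696.05 × 20% = 5939.21
Specific component: 566 × 2.12 = 1199.92
Import duty = 5939.21 + 1199.92 = 7139.13
Buyer bears: insurance 329.90 + destination terminal 1054.88 + brokerage 393.85 + delivery 1070.85 + duty 7139.13 = 9988.61
Landed cost = invoice 29366.15 + 9988.61 = 39354.76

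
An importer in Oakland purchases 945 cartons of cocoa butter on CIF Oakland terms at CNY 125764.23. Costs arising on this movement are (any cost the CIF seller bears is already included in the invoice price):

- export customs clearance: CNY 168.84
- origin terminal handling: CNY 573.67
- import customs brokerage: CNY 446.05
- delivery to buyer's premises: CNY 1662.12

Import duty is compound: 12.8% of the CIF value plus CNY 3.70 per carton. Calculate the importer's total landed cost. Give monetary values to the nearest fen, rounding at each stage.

CIF: the seller pays costs through ocean freight and marine insurance to the destination port.
Already in the invoice (seller's account under CIF): export clearance, origin terminal — exclude.
The CIF price already equals the CIF value: 125764.23
Ad valorem component: 125764.23 × 12.8% = 16097.82
Specific component: 945 × 3.70 = 3496.50
Import duty = 16097.82 + 3496.50 = 19594.32
Buyer bears: brokerage 446.05 + delivery 1662.12 + duty 19594.32 = 21702.49
Landed cost = invoice 125764.23 + 21702.49 = 147466.72

Total landed cost: CNY 147466.72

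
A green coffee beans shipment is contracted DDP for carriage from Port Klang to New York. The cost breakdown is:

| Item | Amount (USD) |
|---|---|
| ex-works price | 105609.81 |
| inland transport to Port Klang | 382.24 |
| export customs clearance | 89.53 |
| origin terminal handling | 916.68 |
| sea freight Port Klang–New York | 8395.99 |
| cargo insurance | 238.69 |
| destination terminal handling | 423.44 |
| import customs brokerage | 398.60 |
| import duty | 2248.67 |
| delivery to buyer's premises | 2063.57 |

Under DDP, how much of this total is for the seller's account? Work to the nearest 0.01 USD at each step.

Seller's account: USD 120767.22

DDP: the seller bears all costs including import duty.
Seller's account: goods 105609.81 + inland to port 382.24 + export clearance 89.53 + origin terminal 916.68 + freight 8395.99 + insurance 238.69 + destination terminal 423.44 + brokerage 398.60 + duty 2248.67 + delivery 2063.57 = 120767.22
Buyer's account: 0.00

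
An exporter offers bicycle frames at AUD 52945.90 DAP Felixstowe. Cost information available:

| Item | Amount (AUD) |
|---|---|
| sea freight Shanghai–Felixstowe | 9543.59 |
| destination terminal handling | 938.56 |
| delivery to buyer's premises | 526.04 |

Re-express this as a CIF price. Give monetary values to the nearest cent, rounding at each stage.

CIF price: AUD 51481.30

Not relevant to the conversion: freight — on the seller under both DAP and CIF; already in the DAP price and stays in the CIF price.
From DAP to CIF, the seller no longer bears: destination terminal, delivery.
CIF price = 52945.90 − 938.56 − 526.04 = 51481.30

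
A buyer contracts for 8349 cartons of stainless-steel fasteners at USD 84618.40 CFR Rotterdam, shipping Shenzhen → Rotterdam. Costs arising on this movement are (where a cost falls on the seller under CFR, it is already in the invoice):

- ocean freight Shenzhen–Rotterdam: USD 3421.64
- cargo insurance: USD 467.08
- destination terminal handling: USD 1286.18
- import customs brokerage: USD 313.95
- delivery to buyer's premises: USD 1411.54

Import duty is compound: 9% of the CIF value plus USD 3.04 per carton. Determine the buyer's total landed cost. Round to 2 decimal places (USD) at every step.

CFR: the seller pays costs through ocean freight to the destination port, but not insurance.
Already in the invoice (seller's account under CFR): freight — exclude.
CIF value = CFR price + insurance = 84618.40 + 467.08 = 85085.48
Ad valorem component: 85085.48 × 9% = 7657.69
Specific component: 8349 × 3.04 = 25380.96
Import duty = 7657.69 + 25380.96 = 33038.65
Buyer bears: insurance 467.08 + destination terminal 1286.18 + brokerage 313.95 + delivery 1411.54 + duty 33038.65 = 36517.40
Landed cost = invoice 84618.40 + 36517.40 = 121135.80

Total landed cost: USD 121135.80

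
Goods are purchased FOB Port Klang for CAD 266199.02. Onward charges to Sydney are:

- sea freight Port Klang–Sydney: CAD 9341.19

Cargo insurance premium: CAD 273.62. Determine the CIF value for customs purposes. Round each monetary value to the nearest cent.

CIF value: CAD 275813.83

CIF = FOB price + freight + insurance
CIF = 266199.02 + 9341.19 + 273.62 = 275813.83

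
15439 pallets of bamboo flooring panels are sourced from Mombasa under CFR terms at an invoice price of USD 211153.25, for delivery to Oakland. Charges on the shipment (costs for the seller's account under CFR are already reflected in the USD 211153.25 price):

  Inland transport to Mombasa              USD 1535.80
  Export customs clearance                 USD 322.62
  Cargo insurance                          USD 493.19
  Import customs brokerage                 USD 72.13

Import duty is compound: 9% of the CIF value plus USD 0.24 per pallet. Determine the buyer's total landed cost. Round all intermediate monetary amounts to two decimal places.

CFR: the seller pays costs through ocean freight to the destination port, but not insurance.
Already in the invoice (seller's account under CFR): inland to port, export clearance — exclude.
CIF value = CFR price + insurance = 211153.25 + 493.19 = 211646.44
Ad valorem component: 211646.44 × 9% = 19048.18
Specific component: 15439 × 0.24 = 3705.36
Import duty = 19048.18 + 3705.36 = 22753.54
Buyer bears: insurance 493.19 + brokerage 72.13 + duty 22753.54 = 23318.86
Landed cost = invoice 211153.25 + 23318.86 = 234472.11

Total landed cost: USD 234472.11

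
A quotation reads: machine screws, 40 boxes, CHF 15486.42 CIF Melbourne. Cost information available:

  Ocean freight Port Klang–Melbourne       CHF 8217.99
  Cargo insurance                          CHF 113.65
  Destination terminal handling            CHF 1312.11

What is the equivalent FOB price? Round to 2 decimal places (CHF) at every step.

FOB price: CHF 7154.78

Not relevant to the conversion: destination terminal — on the buyer under both terms; not part of either seller's price.
From CIF to FOB, the seller no longer bears: freight, insurance.
FOB price = 15486.42 − 8217.99 − 113.65 = 7154.78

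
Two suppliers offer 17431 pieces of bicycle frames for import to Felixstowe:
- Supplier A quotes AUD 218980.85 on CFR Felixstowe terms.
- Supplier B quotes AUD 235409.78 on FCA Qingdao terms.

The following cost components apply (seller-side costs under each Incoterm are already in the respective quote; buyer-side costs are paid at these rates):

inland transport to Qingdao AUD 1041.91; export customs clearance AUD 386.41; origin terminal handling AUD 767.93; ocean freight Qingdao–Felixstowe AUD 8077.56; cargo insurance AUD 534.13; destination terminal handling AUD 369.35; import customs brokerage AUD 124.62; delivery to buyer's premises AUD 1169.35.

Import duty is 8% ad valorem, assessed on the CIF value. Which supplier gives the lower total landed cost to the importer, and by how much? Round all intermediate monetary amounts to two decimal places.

Supplier A (CFR):
CIF value = CFR price + insurance = 218980.85 + 534.13 = 219514.98
Import duty = 219514.98 × 8% = 17561.20
Buyer bears (A): 534.13 + 369.35 + 124.62 + 1169.35 = 2197.45
Landed cost (A) = invoice 218980.85 + 2197.45 + duty 17561.20 = 238739.50
Supplier B (FCA):
CIF value = FCA price + origin terminal + freight + insurance = 235409.78 + 767.93 + 8077.56 + 534.13 = 244789.40
Import duty = 244789.40 × 8% = 19583.15
Buyer bears (B): 767.93 + 8077.56 + 534.13 + 369.35 + 124.62 + 1169.35 = 11042.94
Landed cost (B) = invoice 235409.78 + 11042.94 + duty 19583.15 = 266035.87
Difference = |238739.50 − 266035.87| = 27296.37

Supplier A is cheaper by AUD 27296.37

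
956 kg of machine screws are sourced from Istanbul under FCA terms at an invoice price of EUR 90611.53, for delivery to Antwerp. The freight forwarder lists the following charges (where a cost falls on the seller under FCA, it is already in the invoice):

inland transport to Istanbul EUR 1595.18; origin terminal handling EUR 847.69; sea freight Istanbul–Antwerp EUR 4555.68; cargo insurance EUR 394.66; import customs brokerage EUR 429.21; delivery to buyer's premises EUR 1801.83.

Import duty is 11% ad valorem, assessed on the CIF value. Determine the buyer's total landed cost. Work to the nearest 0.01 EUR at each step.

FCA: the seller delivers export-cleared goods to the carrier; the buyer bears costs from that point.
Already in the invoice (seller's account under FCA): inland to port — exclude.
CIF value = FCA price + origin terminal + freight + insurance = 90611.53 + 847.69 + 4555.68 + 394.66 = 96409.56
Import duty = 96409.56 × 11% = 10605.05
Buyer bears: origin terminal 847.69 + freight 4555.68 + insurance 394.66 + brokerage 429.21 + delivery 1801.83 + duty 10605.05 = 18634.12
Landed cost = invoice 90611.53 + 18634.12 = 109245.65

Total landed cost: EUR 109245.65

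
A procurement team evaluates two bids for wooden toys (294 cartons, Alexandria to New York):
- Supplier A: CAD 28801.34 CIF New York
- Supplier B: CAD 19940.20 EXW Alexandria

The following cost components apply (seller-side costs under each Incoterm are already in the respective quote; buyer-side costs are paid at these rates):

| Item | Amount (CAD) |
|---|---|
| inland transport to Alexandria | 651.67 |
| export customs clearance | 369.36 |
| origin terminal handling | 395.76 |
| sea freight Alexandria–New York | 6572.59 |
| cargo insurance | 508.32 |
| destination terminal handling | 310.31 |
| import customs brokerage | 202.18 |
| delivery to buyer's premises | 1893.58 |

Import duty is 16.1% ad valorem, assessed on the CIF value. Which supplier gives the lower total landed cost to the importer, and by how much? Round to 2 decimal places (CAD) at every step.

Supplier B is cheaper by CAD 421.96

Supplier A (CIF):
The CIF price already equals the CIF value: 28801.34
Import duty = 28801.34 × 16.1% = 4637.02
Buyer bears (A): 310.31 + 202.18 + 1893.58 = 2406.07
Landed cost (A) = invoice 28801.34 + 2406.07 + duty 4637.02 = 35844.43
Supplier B (EXW):
CIF value = EXW price + inland to port + export clearance + origin terminal + freight + insurance = 19940.20 + 651.67 + 369.36 + 395.76 + 6572.59 + 508.32 = 28437.90
Import duty = 28437.90 × 16.1% = 4578.50
Buyer bears (B): 651.67 + 369.36 + 395.76 + 6572.59 + 508.32 + 310.31 + 202.18 + 1893.58 = 10903.77
Landed cost (B) = invoice 19940.20 + 10903.77 + duty 4578.50 = 35422.47
Difference = |35844.43 − 35422.47| = 421.96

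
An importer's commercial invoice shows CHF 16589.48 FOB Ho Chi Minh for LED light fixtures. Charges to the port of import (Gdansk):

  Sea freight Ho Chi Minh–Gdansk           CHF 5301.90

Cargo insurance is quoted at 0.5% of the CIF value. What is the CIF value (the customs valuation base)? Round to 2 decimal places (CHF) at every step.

Let C be the CIF value. C = FOB price + freight + 0.5% × C
C − 0.5% × C = 16589.48 + 5301.90
0.995 × C = 21891.38
C = 21891.38 / 0.995 = 22001.39
Insurance premium = 0.5% × 22001.39 = 110.01

CIF value: CHF 22001.39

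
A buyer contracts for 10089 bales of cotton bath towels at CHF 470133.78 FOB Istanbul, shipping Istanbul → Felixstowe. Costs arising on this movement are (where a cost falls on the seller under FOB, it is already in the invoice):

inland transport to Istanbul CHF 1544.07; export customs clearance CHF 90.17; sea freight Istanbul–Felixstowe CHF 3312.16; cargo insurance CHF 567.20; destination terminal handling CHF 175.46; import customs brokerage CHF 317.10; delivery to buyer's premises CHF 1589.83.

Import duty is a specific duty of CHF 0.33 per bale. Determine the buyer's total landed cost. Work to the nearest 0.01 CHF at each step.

Total landed cost: CHF 479424.90

FOB: the seller bears costs until goods are on board at the origin port; the buyer bears freight, insurance and all costs thereafter.
Already in the invoice (seller's account under FOB): inland to port, export clearance — exclude.
CIF value = FOB price + freight + insurance = 470133.78 + 3312.16 + 567.20 = 474013.14
Import duty = 10089 × 0.33 = 3329.37
Buyer bears: freight 3312.16 + insurance 567.20 + destination terminal 175.46 + brokerage 317.10 + delivery 1589.83 + duty 3329.37 = 9291.12
Landed cost = invoice 470133.78 + 9291.12 = 479424.90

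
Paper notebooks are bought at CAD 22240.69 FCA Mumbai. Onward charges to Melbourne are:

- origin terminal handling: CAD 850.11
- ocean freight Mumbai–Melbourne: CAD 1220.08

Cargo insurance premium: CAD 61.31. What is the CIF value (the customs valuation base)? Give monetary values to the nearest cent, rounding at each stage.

CIF value: CAD 24372.19

CIF = FCA price + pre-shipment costs + freight + insurance
CIF = 22240.69 + 850.11 + 1220.08 + 61.31 = 24372.19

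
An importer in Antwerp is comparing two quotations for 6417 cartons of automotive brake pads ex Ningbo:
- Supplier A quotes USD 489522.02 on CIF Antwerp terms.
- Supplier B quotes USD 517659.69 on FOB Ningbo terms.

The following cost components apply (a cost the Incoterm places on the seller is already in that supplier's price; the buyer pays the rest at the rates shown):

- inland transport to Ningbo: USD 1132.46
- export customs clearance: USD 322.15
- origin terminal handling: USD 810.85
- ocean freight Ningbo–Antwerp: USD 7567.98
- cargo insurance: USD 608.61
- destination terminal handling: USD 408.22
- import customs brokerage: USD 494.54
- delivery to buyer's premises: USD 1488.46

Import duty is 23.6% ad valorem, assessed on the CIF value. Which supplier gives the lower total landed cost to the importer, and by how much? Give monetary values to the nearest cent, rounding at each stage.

Supplier A (CIF):
The CIF price already equals the CIF value: 489522.02
Import duty = 489522.02 × 23.6% = 115527.20
Buyer bears (A): 408.22 + 494.54 + 1488.46 = 2391.22
Landed cost (A) = invoice 489522.02 + 2391.22 + duty 115527.20 = 607440.44
Supplier B (FOB):
CIF value = FOB price + freight + insurance = 517659.69 + 7567.98 + 608.61 = 525836.28
Import duty = 525836.28 × 23.6% = 124097.36
Buyer bears (B): 7567.98 + 608.61 + 408.22 + 494.54 + 1488.46 = 10567.81
Landed cost (B) = invoice 517659.69 + 10567.81 + duty 124097.36 = 652324.86
Difference = |607440.44 − 652324.86| = 44884.42

Supplier A is cheaper by USD 44884.42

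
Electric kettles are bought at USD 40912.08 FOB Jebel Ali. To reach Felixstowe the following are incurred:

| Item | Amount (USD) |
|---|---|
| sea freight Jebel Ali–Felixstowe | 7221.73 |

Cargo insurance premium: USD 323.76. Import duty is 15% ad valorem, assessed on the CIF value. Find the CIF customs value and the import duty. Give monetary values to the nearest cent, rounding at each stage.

CIF value: USD 48457.57; import duty: USD 7268.64

CIF = FOB price + freight + insurance
CIF = 40912.08 + 7221.73 + 323.76 = 48457.57
Import duty = 48457.57 × 15% = 7268.64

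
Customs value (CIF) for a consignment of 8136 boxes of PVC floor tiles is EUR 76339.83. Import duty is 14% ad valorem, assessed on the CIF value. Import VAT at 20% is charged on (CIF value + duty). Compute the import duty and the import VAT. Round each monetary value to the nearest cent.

Import duty = 76339.83 × 14% = 10687.58
VAT base = CIF + duty = 76339.83 + 10687.58 = 87027.41
Import VAT = 87027.41 × 20% = 17405.48

Import duty: EUR 10687.58; import VAT: EUR 17405.48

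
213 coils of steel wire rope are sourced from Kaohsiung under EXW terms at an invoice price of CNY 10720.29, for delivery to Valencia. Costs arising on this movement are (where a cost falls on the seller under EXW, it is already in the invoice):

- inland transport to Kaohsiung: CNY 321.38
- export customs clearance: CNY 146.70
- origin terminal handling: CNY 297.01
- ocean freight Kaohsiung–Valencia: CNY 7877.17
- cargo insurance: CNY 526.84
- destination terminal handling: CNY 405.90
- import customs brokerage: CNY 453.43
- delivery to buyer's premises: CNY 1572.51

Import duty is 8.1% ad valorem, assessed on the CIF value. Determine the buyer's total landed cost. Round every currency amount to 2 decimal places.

EXW: the seller makes goods available at their premises; the buyer bears all onward costs.
CIF value = EXW price + inland to port + export clearance + origin terminal + freight + insurance = 10720.29 + 321.38 + 146.70 + 297.01 + 7877.17 + 526.84 = 19889.39
Import duty = 19889.39 × 8.1% = 1611.04
Buyer bears: inland to port 321.38 + export clearance 146.70 + origin terminal 297.01 + freight 7877.17 + insurance 526.84 + destination terminal 405.90 + brokerage 453.43 + delivery 1572.51 + duty 1611.04 = 13211.98
Landed cost = invoice 10720.29 + 13211.98 = 23932.27

Total landed cost: CNY 23932.27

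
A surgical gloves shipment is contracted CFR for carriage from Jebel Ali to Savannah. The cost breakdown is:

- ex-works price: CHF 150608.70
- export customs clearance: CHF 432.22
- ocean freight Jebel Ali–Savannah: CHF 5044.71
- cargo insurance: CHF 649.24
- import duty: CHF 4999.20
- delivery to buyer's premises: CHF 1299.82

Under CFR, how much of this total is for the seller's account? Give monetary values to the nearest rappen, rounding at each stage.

CFR: the seller pays costs through ocean freight to the destination port, but not insurance.
Seller's account: goods 150608.70 + export clearance 432.22 + freight 5044.71 = 156085.63
Buyer's account: insurance 649.24 + duty 4999.20 + delivery 1299.82 = 6948.26

Seller's account: CHF 156085.63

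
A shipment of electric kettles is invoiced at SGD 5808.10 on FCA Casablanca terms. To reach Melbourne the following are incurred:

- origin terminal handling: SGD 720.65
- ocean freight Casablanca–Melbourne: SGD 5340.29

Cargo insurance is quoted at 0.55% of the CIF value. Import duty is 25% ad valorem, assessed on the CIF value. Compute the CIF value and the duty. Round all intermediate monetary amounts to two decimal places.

CIF value: SGD 11934.68; import duty: SGD 2983.67

Let C be the CIF value. C = FCA price + pre-shipment costs + freight + 0.55% × C
C − 0.55% × C = 5808.10 + 720.65 + 5340.29
0.9945 × C = 11869.04
C = 11869.04 / 0.9945 = 11934.68
Insurance premium = 0.55% × 11934.68 = 65.64
Import duty = 11934.68 × 25% = 2983.67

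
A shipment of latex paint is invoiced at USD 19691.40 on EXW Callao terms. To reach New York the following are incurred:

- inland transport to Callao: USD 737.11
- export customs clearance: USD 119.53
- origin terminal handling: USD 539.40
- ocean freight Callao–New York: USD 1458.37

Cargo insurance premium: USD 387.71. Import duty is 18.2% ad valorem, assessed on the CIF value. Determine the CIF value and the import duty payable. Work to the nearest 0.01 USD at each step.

CIF value: USD 22933.52; import duty: USD 4173.90

CIF = EXW price + pre-shipment costs + freight + insurance
CIF = 19691.40 + 737.11 + 119.53 + 539.40 + 1458.37 + 387.71 = 22933.52
Import duty = 22933.52 × 18.2% = 4173.90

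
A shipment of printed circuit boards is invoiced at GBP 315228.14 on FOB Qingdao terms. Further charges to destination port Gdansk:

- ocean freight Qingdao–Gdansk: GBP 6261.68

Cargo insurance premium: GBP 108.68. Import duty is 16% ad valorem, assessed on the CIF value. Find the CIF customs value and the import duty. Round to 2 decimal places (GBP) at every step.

CIF value: GBP 321598.50; import duty: GBP 51455.76

CIF = FOB price + freight + insurance
CIF = 315228.14 + 6261.68 + 108.68 = 321598.50
Import duty = 321598.50 × 16% = 51455.76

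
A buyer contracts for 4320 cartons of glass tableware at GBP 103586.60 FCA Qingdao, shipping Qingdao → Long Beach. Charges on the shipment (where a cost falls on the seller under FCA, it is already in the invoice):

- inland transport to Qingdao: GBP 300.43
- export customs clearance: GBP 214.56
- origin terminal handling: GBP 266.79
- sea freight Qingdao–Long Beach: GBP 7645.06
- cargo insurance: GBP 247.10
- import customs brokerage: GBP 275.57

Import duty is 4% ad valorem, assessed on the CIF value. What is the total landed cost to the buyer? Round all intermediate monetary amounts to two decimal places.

Total landed cost: GBP 116490.94

FCA: the seller delivers export-cleared goods to the carrier; the buyer bears costs from that point.
Already in the invoice (seller's account under FCA): inland to port, export clearance — exclude.
CIF value = FCA price + origin terminal + freight + insurance = 103586.60 + 266.79 + 7645.06 + 247.10 = 111745.55
Import duty = 111745.55 × 4% = 4469.82
Buyer bears: origin terminal 266.79 + freight 7645.06 + insurance 247.10 + brokerage 275.57 + duty 4469.82 = 12904.34
Landed cost = invoice 103586.60 + 12904.34 = 116490.94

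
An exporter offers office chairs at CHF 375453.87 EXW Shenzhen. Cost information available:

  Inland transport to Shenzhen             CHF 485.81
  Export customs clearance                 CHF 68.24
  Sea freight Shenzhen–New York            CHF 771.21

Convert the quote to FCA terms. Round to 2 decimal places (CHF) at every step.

Not relevant to the conversion: freight — on the buyer under both terms; not part of either seller's price.
From EXW to FCA, the seller additionally bears: inland to port, export clearance.
FCA price = 375453.87 + 485.81 + 68.24 = 376007.92

FCA price: CHF 376007.92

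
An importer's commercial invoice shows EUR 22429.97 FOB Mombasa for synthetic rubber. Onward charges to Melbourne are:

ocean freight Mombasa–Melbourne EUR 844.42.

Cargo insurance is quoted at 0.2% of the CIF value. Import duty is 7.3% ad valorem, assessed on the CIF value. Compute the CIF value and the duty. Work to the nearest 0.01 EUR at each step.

Let C be the CIF value. C = FOB price + freight + 0.2% × C
C − 0.2% × C = 22429.97 + 844.42
0.998 × C = 23274.39
C = 23274.39 / 0.998 = 23321.03
Insurance premium = 0.2% × 23321.03 = 46.64
Import duty = 23321.03 × 7.3% = 1702.44

CIF value: EUR 23321.03; import duty: EUR 1702.44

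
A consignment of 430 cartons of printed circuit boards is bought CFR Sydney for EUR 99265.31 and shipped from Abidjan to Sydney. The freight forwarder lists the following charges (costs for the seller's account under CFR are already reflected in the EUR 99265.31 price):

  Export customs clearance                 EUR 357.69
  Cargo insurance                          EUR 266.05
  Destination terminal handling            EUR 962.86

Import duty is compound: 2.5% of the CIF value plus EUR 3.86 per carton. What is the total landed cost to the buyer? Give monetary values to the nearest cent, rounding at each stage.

CFR: the seller pays costs through ocean freight to the destination port, but not insurance.
Already in the invoice (seller's account under CFR): export clearance — exclude.
CIF value = CFR price + insurance = 99265.31 + 266.05 = 99531.36
Ad valorem component: 99531.36 × 2.5% = 2488.28
Specific component: 430 × 3.86 = 1659.80
Import duty = 2488.28 + 1659.80 = 4148.08
Buyer bears: insurance 266.05 + destination terminal 962.86 + duty 4148.08 = 5376.99
Landed cost = invoice 99265.31 + 5376.99 = 104642.30

Total landed cost: EUR 104642.30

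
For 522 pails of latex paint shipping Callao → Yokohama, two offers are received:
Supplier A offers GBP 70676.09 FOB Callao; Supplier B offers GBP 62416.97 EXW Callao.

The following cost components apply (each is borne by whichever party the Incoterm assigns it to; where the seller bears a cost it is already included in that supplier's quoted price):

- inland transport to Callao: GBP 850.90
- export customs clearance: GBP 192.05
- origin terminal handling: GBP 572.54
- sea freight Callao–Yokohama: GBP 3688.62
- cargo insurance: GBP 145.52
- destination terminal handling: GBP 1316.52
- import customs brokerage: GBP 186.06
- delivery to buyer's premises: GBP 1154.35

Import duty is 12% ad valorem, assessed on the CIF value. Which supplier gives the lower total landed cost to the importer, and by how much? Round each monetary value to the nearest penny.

Supplier B is cheaper by GBP 7440.87

Supplier A (FOB):
CIF value = FOB price + freight + insurance = 70676.09 + 3688.62 + 145.52 = 74510.23
Import duty = 74510.23 × 12% = 8941.23
Buyer bears (A): 3688.62 + 145.52 + 1316.52 + 186.06 + 1154.35 = 6491.07
Landed cost (A) = invoice 70676.09 + 6491.07 + duty 8941.23 = 86108.39
Supplier B (EXW):
CIF value = EXW price + inland to port + export clearance + origin terminal + freight + insurance = 62416.97 + 850.90 + 192.05 + 572.54 + 3688.62 + 145.52 = 67866.60
Import duty = 67866.60 × 12% = 8143.99
Buyer bears (B): 850.90 + 192.05 + 572.54 + 3688.62 + 145.52 + 1316.52 + 186.06 + 1154.35 = 8106.56
Landed cost (B) = invoice 62416.97 + 8106.56 + duty 8143.99 = 78667.52
Difference = |86108.39 − 78667.52| = 7440.87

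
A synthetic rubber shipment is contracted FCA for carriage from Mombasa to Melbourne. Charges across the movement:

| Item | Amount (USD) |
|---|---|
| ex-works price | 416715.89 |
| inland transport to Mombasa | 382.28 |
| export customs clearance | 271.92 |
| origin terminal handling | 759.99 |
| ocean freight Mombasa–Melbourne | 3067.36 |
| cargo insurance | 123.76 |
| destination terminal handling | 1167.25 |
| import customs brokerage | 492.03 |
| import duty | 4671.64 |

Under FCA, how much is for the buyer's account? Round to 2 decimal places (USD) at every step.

Buyer's account: USD 10282.03

FCA: the seller delivers export-cleared goods to the carrier; the buyer bears costs from that point.
Seller's account: goods 416715.89 + inland to port 382.28 + export clearance 271.92 = 417370.09
Buyer's account: origin terminal 759.99 + freight 3067.36 + insurance 123.76 + destination terminal 1167.25 + brokerage 492.03 + duty 4671.64 = 10282.03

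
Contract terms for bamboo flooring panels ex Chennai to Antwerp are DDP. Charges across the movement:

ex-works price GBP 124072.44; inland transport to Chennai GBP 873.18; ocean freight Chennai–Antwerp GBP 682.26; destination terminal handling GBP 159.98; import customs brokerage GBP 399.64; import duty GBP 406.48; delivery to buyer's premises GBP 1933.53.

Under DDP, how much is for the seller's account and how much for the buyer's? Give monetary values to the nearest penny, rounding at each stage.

Seller: GBP 128527.51; buyer: GBP 0.00

DDP: the seller bears all costs including import duty.
Seller's account: goods 124072.44 + inland to port 873.18 + freight 682.26 + destination terminal 159.98 + brokerage 399.64 + duty 406.48 + delivery 1933.53 = 128527.51
Buyer's account: 0.00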